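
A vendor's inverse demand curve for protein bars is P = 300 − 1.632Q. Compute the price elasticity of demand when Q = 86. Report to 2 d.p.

-1.14

At Q = 86, P = 300 − 1.632(86) = 159.65.
dP/dQ = −1.632, so dQ/dP = 1/(−1.632) = -0.613.
ε = (dQ/dP)(P/Q) = (-0.613)(159.65/86).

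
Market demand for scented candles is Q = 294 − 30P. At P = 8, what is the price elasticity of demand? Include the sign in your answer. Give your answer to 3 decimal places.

At P = 8, Q = 54.
dQ/dP = −30.
ε = (dQ/dP)(P/Q) = (-30)(8/54).
|ε| > 1, so demand is elastic at this price.

-4.444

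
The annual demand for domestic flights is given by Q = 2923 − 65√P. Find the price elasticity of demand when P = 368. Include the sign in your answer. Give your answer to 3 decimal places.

At P = 368, Q = 1676.084.
dQ/dP = −65/(2√P) = -1.694.
ε = (dQ/dP)(P/Q) = (-1.694)(368/1676.084).

-0.372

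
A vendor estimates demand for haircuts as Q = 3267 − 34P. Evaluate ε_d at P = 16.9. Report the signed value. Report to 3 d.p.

-0.213

At P = 16.9, Q = 2692.400.
dQ/dP = −34.
ε = (dQ/dP)(P/Q) = (-34)(16.9/2692.400).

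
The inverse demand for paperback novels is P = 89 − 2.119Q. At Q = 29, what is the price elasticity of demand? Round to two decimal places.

-0.45

At Q = 29, P = 89 − 2.119(29) = 27.55.
dP/dQ = −2.119, so dQ/dP = 1/(−2.119) = -0.472.
ε = (dQ/dP)(P/Q) = (-0.472)(27.55/29).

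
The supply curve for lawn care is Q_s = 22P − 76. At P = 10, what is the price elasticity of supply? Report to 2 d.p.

At P = 10, Q_s = 144.
dQ_s/dP = 22.
ε_s = (dQ_s/dP)(P/Q_s) = (22)(10/144).

1.53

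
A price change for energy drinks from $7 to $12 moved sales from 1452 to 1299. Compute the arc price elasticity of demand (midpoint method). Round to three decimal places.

ΔQ = 1299 − 1452 = -153; ΔP = 12 − 7 = 5.
Midpoints: P̄ = 9.50, Q̄ = 1375.5.
ε = (ΔQ/ΔP)(P̄/Q̄) = (-153/5)(9.50/1375.5).

-0.211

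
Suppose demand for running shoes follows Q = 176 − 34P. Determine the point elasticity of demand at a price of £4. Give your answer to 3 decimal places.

-3.400

At P = 4, Q = 40.
dQ/dP = −34.
ε = (dQ/dP)(P/Q) = (-34)(4/40).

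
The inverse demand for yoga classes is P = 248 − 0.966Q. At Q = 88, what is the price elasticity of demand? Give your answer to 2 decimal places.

At Q = 88, P = 248 − 0.966(88) = 162.99.
dP/dQ = −0.966, so dQ/dP = 1/(−0.966) = -1.035.
ε = (dQ/dP)(P/Q) = (-1.035)(162.99/88).

-1.92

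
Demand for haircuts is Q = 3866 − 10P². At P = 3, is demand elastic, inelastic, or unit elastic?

Q = 3776, dQ/dP = -60.
ε = (dQ/dP)(P/Q) ≈ -0.048.
|ε| = 0.05 < 1.

inelastic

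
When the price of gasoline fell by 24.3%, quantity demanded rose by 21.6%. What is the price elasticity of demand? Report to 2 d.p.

ε = %ΔQ / %ΔP = (21.6)/(-24.3) = -0.889.

-0.89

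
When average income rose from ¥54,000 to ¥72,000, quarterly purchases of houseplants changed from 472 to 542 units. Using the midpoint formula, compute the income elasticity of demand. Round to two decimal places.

0.48

ΔQ = 70, ΔI = 18000. Midpoints: Ī = 63,000, Q̄ = 507.0.
ε_I = (ΔQ/ΔI)(Ī/Q̄) = (70/18000)(63000/507.0).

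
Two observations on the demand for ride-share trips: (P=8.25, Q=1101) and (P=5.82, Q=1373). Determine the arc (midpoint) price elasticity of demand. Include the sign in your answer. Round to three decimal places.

-0.637

ΔQ = 1373 − 1101 = 272; ΔP = 5.82 − 8.25 = -2.43.
Midpoints: P̄ = 7.04, Q̄ = 1237.0.
ε = (ΔQ/ΔP)(P̄/Q̄) = (272/-2.43)(7.04/1237.0).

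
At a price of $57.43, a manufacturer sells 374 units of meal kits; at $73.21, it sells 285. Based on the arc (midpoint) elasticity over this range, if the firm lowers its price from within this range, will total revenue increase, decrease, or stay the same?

Arc ε = (-89/15.78)(65.32/329.5) ≈ -1.118.
|ε| = 1.12 > 1, so demand is elastic. A price cut therefore raises total revenue.

increase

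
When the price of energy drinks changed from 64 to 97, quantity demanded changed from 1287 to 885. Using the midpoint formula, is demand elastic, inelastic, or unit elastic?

inelastic

Arc ε ≈ -0.903.
|ε| = 0.90 < 1.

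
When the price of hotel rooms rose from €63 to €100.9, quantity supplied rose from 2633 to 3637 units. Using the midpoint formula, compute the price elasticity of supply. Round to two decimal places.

0.69

ΔQ = 3637 − 2633 = 1004; ΔP = 100.9 − 63 = 37.9.
Midpoints: P̄ = 81.95, Q̄ = 3135.0.
ε_s = (ΔQ/ΔP)(P̄/Q̄) = (1004/37.9)(81.95/3135.0).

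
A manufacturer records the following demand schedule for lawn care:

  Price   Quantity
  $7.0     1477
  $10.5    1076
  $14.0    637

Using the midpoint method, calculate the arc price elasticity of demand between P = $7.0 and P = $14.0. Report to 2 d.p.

-1.19

At P = 7.0, Q = 1477; at P = 14.0, Q = 637.
ΔQ = -840, ΔP = 7.0. Midpoints: P̄ = 10.50, Q̄ = 1057.0.
ε = (ΔQ/ΔP)(P̄/Q̄) = (-840/7.0)(10.50/1057.0).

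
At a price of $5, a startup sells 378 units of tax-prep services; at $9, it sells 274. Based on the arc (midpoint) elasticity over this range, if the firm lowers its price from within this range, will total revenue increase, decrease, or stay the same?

Arc ε = (-104/4)(7.00/326.0) ≈ -0.558.
|ε| = 0.56 < 1, so demand is inelastic. A price cut therefore reduces total revenue.

decrease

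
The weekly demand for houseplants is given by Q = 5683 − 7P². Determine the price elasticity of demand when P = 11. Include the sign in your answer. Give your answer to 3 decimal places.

At P = 11, Q = 4836.
dQ/dP = −14P = -154.
ε = (dQ/dP)(P/Q) = (-154)(11/4836).
|ε| < 1, so demand is inelastic at this price.

-0.350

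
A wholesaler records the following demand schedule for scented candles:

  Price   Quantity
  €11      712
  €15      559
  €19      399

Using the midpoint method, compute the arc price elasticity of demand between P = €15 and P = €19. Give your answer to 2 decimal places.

-1.42

At P = 15, Q = 559; at P = 19, Q = 399.
ΔQ = -160, ΔP = 4. Midpoints: P̄ = 17.00, Q̄ = 479.0.
ε = (ΔQ/ΔP)(P̄/Q̄) = (-160/4)(17.00/479.0).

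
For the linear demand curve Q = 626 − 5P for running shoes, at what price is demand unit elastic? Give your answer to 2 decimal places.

62.60

For linear demand Q = a − bP, ε = −bP/(a − bP). |ε| = 1 when bP = a − bP, i.e. P = a/(2b).
P = 626/(2·5) = 626/10 = 62.6000.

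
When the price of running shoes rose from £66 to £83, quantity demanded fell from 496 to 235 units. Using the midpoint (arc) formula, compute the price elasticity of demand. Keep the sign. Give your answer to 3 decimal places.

ΔQ = 235 − 496 = -261; ΔP = 83 − 66 = 17.
Midpoints: P̄ = 74.50, Q̄ = 365.5.
ε = (ΔQ/ΔP)(P̄/Q̄) = (-261/17)(74.50/365.5).

-3.129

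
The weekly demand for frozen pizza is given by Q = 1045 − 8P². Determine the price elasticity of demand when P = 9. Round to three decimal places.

At P = 9, Q = 397.
dQ/dP = −16P = -144.
ε = (dQ/dP)(P/Q) = (-144)(9/397).
|ε| > 1, so demand is elastic at this price.

-3.264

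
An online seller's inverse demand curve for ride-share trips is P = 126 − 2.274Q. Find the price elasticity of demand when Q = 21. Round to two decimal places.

At Q = 21, P = 126 − 2.274(21) = 78.25.
dP/dQ = −2.274, so dQ/dP = 1/(−2.274) = -0.440.
ε = (dQ/dP)(P/Q) = (-0.440)(78.25/21).

-1.64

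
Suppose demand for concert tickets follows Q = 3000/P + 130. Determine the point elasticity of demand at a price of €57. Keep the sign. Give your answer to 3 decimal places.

At P = 57, Q = 182.632.
dQ/dP = −3000/P² = -0.923.
ε = (dQ/dP)(P/Q) = (-0.923)(57/182.632).

-0.288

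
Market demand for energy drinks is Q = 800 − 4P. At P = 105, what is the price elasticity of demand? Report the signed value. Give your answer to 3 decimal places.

-1.105

At P = 105, Q = 380.
dQ/dP = −4.
ε = (dQ/dP)(P/Q) = (-4)(105/380).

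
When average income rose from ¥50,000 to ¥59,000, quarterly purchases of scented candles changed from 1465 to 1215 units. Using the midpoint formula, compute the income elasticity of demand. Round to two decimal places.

ΔQ = -250, ΔI = 9000. Midpoints: Ī = 54,500, Q̄ = 1340.0.
ε_I = (ΔQ/ΔI)(Ī/Q̄) = (-250/9000)(54500/1340.0).
ε_I < 0, so the good is inferior.

-1.13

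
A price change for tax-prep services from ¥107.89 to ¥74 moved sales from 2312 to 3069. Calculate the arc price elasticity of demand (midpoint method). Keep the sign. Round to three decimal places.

-0.755

ΔQ = 3069 − 2312 = 757; ΔP = 74 − 107.89 = -33.89.
Midpoints: P̄ = 90.94, Q̄ = 2690.5.
ε = (ΔQ/ΔP)(P̄/Q̄) = (757/-33.89)(90.94/2690.5).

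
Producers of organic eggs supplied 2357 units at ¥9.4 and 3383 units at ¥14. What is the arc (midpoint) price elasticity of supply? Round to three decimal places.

0.909

ΔQ = 3383 − 2357 = 1026; ΔP = 14 − 9.4 = 4.6.
Midpoints: P̄ = 11.70, Q̄ = 2870.0.
ε_s = (ΔQ/ΔP)(P̄/Q̄) = (1026/4.6)(11.70/2870.0).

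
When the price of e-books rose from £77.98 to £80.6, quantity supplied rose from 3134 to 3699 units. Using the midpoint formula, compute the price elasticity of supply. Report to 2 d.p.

ΔQ = 3699 − 3134 = 565; ΔP = 80.6 − 77.98 = 2.62.
Midpoints: P̄ = 79.29, Q̄ = 3416.5.
ε_s = (ΔQ/ΔP)(P̄/Q̄) = (565/2.62)(79.29/3416.5).

5.00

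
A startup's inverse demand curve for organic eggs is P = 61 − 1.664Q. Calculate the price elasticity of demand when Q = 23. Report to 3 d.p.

-0.594

At Q = 23, P = 61 − 1.664(23) = 22.73.
dP/dQ = −1.664, so dQ/dP = 1/(−1.664) = -0.601.
ε = (dQ/dP)(P/Q) = (-0.601)(22.73/23).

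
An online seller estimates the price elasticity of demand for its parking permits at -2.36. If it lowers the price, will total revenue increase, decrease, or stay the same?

increase

|ε| = 2.36 > 1, so demand is elastic. A price cut therefore raises total revenue.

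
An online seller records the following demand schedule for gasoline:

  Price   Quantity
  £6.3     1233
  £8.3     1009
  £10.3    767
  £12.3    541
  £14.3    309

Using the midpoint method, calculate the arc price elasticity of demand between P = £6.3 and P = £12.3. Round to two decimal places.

At P = 6.3, Q = 1233; at P = 12.3, Q = 541.
ΔQ = -692, ΔP = 6.0. Midpoints: P̄ = 9.30, Q̄ = 887.0.
ε = (ΔQ/ΔP)(P̄/Q̄) = (-692/6.0)(9.30/887.0).

-1.21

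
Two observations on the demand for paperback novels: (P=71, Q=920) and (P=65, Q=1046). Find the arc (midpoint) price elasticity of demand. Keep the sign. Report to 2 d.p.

ΔQ = 1046 − 920 = 126; ΔP = 65 − 71 = -6.
Midpoints: P̄ = 68.00, Q̄ = 983.0.
ε = (ΔQ/ΔP)(P̄/Q̄) = (126/-6)(68.00/983.0).

-1.45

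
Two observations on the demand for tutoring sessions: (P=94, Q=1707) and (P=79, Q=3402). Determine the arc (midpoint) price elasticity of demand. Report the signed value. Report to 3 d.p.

ΔQ = 3402 − 1707 = 1695; ΔP = 79 − 94 = -15.
Midpoints: P̄ = 86.50, Q̄ = 2554.5.
ε = (ΔQ/ΔP)(P̄/Q̄) = (1695/-15)(86.50/2554.5).

-3.826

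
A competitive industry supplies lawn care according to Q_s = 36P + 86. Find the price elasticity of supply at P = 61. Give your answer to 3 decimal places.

At P = 61, Q_s = 2282.
dQ_s/dP = 36.
ε_s = (dQ_s/dP)(P/Q_s) = (36)(61/2282).

0.962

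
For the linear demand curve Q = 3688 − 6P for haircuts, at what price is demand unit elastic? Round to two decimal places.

For linear demand Q = a − bP, ε = −bP/(a − bP). |ε| = 1 when bP = a − bP, i.e. P = a/(2b).
P = 3688/(2·6) = 3688/12 = 307.3333.

307.33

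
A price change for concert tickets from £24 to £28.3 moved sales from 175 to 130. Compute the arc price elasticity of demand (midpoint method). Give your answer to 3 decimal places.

ΔQ = 130 − 175 = -45; ΔP = 28.3 − 24 = 4.3.
Midpoints: P̄ = 26.15, Q̄ = 152.5.
ε = (ΔQ/ΔP)(P̄/Q̄) = (-45/4.3)(26.15/152.5).

-1.795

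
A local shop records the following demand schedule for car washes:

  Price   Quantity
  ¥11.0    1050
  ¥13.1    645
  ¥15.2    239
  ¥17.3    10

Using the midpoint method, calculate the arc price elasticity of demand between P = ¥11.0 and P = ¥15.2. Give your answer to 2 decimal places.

-3.92

At P = 11.0, Q = 1050; at P = 15.2, Q = 239.
ΔQ = -811, ΔP = 4.2. Midpoints: P̄ = 13.10, Q̄ = 644.5.
ε = (ΔQ/ΔP)(P̄/Q̄) = (-811/4.2)(13.10/644.5).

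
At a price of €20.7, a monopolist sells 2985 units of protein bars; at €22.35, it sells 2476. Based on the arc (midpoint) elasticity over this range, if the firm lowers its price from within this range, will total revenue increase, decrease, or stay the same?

Arc ε = (-509/1.65)(21.52/2730.5) ≈ -2.432.
|ε| = 2.43 > 1, so demand is elastic. A price cut therefore raises total revenue.

increase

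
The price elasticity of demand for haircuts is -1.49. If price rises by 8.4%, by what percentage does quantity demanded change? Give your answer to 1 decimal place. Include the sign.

%ΔQ ≈ ε × %ΔP = (-1.49)(8.4%) = -12.52%.

-12.5%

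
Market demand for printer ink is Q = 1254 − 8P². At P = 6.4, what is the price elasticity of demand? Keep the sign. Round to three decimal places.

-0.707

At P = 6.4, Q = 926.320.
dQ/dP = −16P = -102.400.
ε = (dQ/dP)(P/Q) = (-102.400)(6.4/926.320).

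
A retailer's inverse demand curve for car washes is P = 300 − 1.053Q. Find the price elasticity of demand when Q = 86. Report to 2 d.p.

At Q = 86, P = 300 − 1.053(86) = 209.44.
dP/dQ = −1.053, so dQ/dP = 1/(−1.053) = -0.950.
ε = (dQ/dP)(P/Q) = (-0.950)(209.44/86).

-2.31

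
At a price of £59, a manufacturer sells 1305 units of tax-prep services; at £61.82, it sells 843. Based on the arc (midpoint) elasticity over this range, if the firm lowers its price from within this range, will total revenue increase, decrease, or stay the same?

Arc ε = (-462/2.82)(60.41/1074.0) ≈ -9.215.
|ε| = 9.22 > 1, so demand is elastic. A price cut therefore raises total revenue.

increase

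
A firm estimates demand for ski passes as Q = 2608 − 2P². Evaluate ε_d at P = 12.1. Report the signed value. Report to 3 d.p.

At P = 12.1, Q = 2315.180.
dQ/dP = −4P = -48.400.
ε = (dQ/dP)(P/Q) = (-48.400)(12.1/2315.180).

-0.253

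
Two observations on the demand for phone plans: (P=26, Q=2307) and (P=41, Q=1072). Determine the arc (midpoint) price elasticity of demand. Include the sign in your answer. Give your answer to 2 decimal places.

ΔQ = 1072 − 2307 = -1235; ΔP = 41 − 26 = 15.
Midpoints: P̄ = 33.50, Q̄ = 1689.5.
ε = (ΔQ/ΔP)(P̄/Q̄) = (-1235/15)(33.50/1689.5).

-1.63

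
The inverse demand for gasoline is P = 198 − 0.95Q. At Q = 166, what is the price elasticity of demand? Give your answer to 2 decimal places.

-0.26

At Q = 166, P = 198 − 0.95(166) = 40.30.
dP/dQ = −0.95, so dQ/dP = 1/(−0.95) = -1.053.
ε = (dQ/dP)(P/Q) = (-1.053)(40.30/166).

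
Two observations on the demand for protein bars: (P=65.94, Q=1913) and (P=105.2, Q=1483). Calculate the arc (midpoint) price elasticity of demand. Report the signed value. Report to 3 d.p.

-0.552

ΔQ = 1483 − 1913 = -430; ΔP = 105.2 − 65.94 = 39.26.
Midpoints: P̄ = 85.57, Q̄ = 1698.0.
ε = (ΔQ/ΔP)(P̄/Q̄) = (-430/39.26)(85.57/1698.0).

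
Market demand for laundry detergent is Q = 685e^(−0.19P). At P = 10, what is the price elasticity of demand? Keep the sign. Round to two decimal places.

-1.90

At P = 10, Q = 102.455.
dQ/dP = −0.19·685e^(−0.19P) = −0.19Q = -19.466.
ε = (dQ/dP)(P/Q) = (-19.466)(10/102.455).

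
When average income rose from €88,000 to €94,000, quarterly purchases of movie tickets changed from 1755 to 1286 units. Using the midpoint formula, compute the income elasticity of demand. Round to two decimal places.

-4.68

ΔQ = -469, ΔI = 6000. Midpoints: Ī = 91,000, Q̄ = 1520.5.
ε_I = (ΔQ/ΔI)(Ī/Q̄) = (-469/6000)(91000/1520.5).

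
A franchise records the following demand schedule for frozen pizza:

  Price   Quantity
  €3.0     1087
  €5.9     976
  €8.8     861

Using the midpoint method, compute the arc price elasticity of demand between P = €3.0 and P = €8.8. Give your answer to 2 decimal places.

At P = 3.0, Q = 1087; at P = 8.8, Q = 861.
ΔQ = -226, ΔP = 5.8. Midpoints: P̄ = 5.90, Q̄ = 974.0.
ε = (ΔQ/ΔP)(P̄/Q̄) = (-226/5.8)(5.90/974.0).

-0.24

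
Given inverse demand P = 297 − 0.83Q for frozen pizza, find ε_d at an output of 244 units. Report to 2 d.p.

At Q = 244, P = 297 − 0.83(244) = 94.48.
dP/dQ = −0.83, so dQ/dP = 1/(−0.83) = -1.205.
ε = (dQ/dP)(P/Q) = (-1.205)(94.48/244).

-0.47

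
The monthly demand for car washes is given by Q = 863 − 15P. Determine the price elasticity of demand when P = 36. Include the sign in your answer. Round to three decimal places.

-1.672

At P = 36, Q = 323.
dQ/dP = −15.
ε = (dQ/dP)(P/Q) = (-15)(36/323).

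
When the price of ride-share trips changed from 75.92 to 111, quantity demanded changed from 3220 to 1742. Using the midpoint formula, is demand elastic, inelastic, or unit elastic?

Arc ε ≈ -1.587.
|ε| = 1.59 > 1.

elastic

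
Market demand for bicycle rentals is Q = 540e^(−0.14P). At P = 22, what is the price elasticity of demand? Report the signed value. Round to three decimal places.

At P = 22, Q = 24.818.
dQ/dP = −0.14·540e^(−0.14P) = −0.14Q = -3.475.
ε = (dQ/dP)(P/Q) = (-3.475)(22/24.818).

-3.080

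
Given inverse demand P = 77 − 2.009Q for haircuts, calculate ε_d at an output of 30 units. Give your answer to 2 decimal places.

-0.28

At Q = 30, P = 77 − 2.009(30) = 16.73.
dP/dQ = −2.009, so dQ/dP = 1/(−2.009) = -0.498.
ε = (dQ/dP)(P/Q) = (-0.498)(16.73/30).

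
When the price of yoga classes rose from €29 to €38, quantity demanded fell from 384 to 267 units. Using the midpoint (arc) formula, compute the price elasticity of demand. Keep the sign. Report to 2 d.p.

-1.34

ΔQ = 267 − 384 = -117; ΔP = 38 − 29 = 9.
Midpoints: P̄ = 33.50, Q̄ = 325.5.
ε = (ΔQ/ΔP)(P̄/Q̄) = (-117/9)(33.50/325.5).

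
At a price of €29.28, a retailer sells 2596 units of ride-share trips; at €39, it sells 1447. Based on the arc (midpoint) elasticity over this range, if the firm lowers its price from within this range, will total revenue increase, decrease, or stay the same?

increase

Arc ε = (-1149/9.72)(34.14/2021.5) ≈ -1.996.
|ε| = 2.00 > 1, so demand is elastic. A price cut therefore raises total revenue.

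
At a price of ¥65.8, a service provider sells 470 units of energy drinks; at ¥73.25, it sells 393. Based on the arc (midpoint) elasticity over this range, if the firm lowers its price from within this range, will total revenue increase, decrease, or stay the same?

Arc ε = (-77/7.45)(69.53/431.5) ≈ -1.665.
|ε| = 1.67 > 1, so demand is elastic. A price cut therefore raises total revenue.

increase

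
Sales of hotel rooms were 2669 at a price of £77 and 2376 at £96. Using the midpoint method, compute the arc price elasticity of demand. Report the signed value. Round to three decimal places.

-0.529

ΔQ = 2376 − 2669 = -293; ΔP = 96 − 77 = 19.
Midpoints: P̄ = 86.50, Q̄ = 2522.5.
ε = (ΔQ/ΔP)(P̄/Q̄) = (-293/19)(86.50/2522.5).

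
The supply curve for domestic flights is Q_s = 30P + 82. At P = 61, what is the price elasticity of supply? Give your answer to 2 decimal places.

0.96

At P = 61, Q_s = 1912.
dQ_s/dP = 30.
ε_s = (dQ_s/dP)(P/Q_s) = (30)(61/1912).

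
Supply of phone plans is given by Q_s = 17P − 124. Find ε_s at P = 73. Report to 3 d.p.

1.111

At P = 73, Q_s = 1117.
dQ_s/dP = 17.
ε_s = (dQ_s/dP)(P/Q_s) = (17)(73/1117).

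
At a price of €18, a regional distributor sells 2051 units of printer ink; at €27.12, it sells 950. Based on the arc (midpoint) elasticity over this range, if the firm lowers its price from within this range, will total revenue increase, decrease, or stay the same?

Arc ε = (-1101/9.12)(22.56/1500.5) ≈ -1.815.
|ε| = 1.82 > 1, so demand is elastic. A price cut therefore raises total revenue.

increase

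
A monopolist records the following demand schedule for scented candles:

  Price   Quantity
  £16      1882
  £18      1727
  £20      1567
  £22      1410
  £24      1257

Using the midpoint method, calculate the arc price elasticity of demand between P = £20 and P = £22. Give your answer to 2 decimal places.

At P = 20, Q = 1567; at P = 22, Q = 1410.
ΔQ = -157, ΔP = 2. Midpoints: P̄ = 21.00, Q̄ = 1488.5.
ε = (ΔQ/ΔP)(P̄/Q̄) = (-157/2)(21.00/1488.5).

-1.11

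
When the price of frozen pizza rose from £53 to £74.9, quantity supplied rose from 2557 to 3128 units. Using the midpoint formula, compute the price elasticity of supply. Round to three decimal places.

ΔQ = 3128 − 2557 = 571; ΔP = 74.9 − 53 = 21.9.
Midpoints: P̄ = 63.95, Q̄ = 2842.5.
ε_s = (ΔQ/ΔP)(P̄/Q̄) = (571/21.9)(63.95/2842.5).

0.587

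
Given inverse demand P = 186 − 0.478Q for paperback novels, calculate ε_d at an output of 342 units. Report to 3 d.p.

At Q = 342, P = 186 − 0.478(342) = 22.52.
dP/dQ = −0.478, so dQ/dP = 1/(−0.478) = -2.092.
ε = (dQ/dP)(P/Q) = (-2.092)(22.52/342).

-0.138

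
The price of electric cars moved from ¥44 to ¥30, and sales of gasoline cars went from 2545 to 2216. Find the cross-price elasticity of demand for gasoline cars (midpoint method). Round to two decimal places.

ΔQ_x = 2216 − 2545 = -329; ΔP_y = 30 − 44 = -14.
Midpoints: P̄_y = 37.00, Q̄_x = 2380.5.
ε_xy = (ΔQ_x/ΔP_y)(P̄_y/Q̄_x) = (-329/-14)(37.00/2380.5).

0.37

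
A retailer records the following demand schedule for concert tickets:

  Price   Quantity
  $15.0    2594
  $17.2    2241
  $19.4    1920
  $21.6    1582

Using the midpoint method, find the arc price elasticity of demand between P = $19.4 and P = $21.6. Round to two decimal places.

At P = 19.4, Q = 1920; at P = 21.6, Q = 1582.
ΔQ = -338, ΔP = 2.2. Midpoints: P̄ = 20.50, Q̄ = 1751.0.
ε = (ΔQ/ΔP)(P̄/Q̄) = (-338/2.2)(20.50/1751.0).

-1.80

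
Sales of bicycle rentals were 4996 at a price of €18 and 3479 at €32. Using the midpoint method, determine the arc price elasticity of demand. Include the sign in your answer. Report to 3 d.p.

ΔQ = 3479 − 4996 = -1517; ΔP = 32 − 18 = 14.
Midpoints: P̄ = 25.00, Q̄ = 4237.5.
ε = (ΔQ/ΔP)(P̄/Q̄) = (-1517/14)(25.00/4237.5).

-0.639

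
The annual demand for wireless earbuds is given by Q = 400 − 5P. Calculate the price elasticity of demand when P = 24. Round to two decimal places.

-0.43

At P = 24, Q = 280.
dQ/dP = −5.
ε = (dQ/dP)(P/Q) = (-5)(24/280).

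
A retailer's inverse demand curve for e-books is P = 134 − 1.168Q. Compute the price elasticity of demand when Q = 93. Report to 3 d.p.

-0.234

At Q = 93, P = 134 − 1.168(93) = 25.38.
dP/dQ = −1.168, so dQ/dP = 1/(−1.168) = -0.856.
ε = (dQ/dP)(P/Q) = (-0.856)(25.38/93).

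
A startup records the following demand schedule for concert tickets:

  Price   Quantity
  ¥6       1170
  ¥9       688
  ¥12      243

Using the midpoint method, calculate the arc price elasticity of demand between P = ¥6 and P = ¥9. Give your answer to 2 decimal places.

At P = 6, Q = 1170; at P = 9, Q = 688.
ΔQ = -482, ΔP = 3. Midpoints: P̄ = 7.50, Q̄ = 929.0.
ε = (ΔQ/ΔP)(P̄/Q̄) = (-482/3)(7.50/929.0).

-1.30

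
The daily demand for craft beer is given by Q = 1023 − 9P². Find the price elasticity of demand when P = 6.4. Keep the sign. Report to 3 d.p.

-1.127

At P = 6.4, Q = 654.360.
dQ/dP = −18P = -115.200.
ε = (dQ/dP)(P/Q) = (-115.200)(6.4/654.360).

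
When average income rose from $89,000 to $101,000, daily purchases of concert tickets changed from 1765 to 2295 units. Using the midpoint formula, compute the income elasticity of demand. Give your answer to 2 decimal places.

ΔQ = 530, ΔI = 12000. Midpoints: Ī = 95,000, Q̄ = 2030.0.
ε_I = (ΔQ/ΔI)(Ī/Q̄) = (530/12000)(95000/2030.0).
ε_I > 0, so the good is normal.

2.07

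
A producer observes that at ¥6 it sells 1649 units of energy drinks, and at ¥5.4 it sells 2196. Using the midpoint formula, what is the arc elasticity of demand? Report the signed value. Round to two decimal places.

-2.70

ΔQ = 2196 − 1649 = 547; ΔP = 5.4 − 6 = -0.6.
Midpoints: P̄ = 5.70, Q̄ = 1922.5.
ε = (ΔQ/ΔP)(P̄/Q̄) = (547/-0.6)(5.70/1922.5).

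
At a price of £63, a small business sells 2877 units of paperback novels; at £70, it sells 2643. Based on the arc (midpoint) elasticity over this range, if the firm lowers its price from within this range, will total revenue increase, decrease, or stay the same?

Arc ε = (-234/7)(66.50/2760.0) ≈ -0.805.
|ε| = 0.81 < 1, so demand is inelastic. A price cut therefore reduces total revenue.

decrease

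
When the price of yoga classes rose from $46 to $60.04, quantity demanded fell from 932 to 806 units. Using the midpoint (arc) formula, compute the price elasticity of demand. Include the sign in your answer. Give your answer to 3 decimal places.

-0.548

ΔQ = 806 − 932 = -126; ΔP = 60.04 − 46 = 14.04.
Midpoints: P̄ = 53.02, Q̄ = 869.0.
ε = (ΔQ/ΔP)(P̄/Q̄) = (-126/14.04)(53.02/869.0).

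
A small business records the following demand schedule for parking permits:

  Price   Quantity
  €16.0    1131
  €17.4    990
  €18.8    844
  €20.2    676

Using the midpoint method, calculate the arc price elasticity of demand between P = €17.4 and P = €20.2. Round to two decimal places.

At P = 17.4, Q = 990; at P = 20.2, Q = 676.
ΔQ = -314, ΔP = 2.8. Midpoints: P̄ = 18.80, Q̄ = 833.0.
ε = (ΔQ/ΔP)(P̄/Q̄) = (-314/2.8)(18.80/833.0).

-2.53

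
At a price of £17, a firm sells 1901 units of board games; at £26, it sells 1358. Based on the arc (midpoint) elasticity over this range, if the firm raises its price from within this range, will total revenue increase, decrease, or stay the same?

Arc ε = (-543/9)(21.50/1629.5) ≈ -0.796.
|ε| = 0.80 < 1, so demand is inelastic. A price rise therefore raises total revenue.

increase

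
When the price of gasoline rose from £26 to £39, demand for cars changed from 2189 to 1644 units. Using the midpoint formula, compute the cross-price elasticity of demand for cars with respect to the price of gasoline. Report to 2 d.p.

ΔQ_x = 1644 − 2189 = -545; ΔP_y = 39 − 26 = 13.
Midpoints: P̄_y = 32.50, Q̄_x = 1916.5.
ε_xy = (ΔQ_x/ΔP_y)(P̄_y/Q̄_x) = (-545/13)(32.50/1916.5).

-0.71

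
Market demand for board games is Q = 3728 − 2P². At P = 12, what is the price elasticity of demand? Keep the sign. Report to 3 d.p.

-0.167

At P = 12, Q = 3440.
dQ/dP = −4P = -48.
ε = (dQ/dP)(P/Q) = (-48)(12/3440).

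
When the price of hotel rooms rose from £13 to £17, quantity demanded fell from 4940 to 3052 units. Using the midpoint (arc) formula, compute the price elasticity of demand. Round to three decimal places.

ΔQ = 3052 − 4940 = -1888; ΔP = 17 − 13 = 4.
Midpoints: P̄ = 15.00, Q̄ = 3996.0.
ε = (ΔQ/ΔP)(P̄/Q̄) = (-1888/4)(15.00/3996.0).

-1.772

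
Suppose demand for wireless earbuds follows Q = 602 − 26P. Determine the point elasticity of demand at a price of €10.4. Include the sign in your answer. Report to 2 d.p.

-0.82

At P = 10.4, Q = 331.600.
dQ/dP = −26.
ε = (dQ/dP)(P/Q) = (-26)(10.4/331.600).
|ε| < 1, so demand is inelastic at this price.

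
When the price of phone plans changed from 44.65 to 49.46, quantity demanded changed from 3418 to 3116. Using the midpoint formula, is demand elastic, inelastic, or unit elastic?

Arc ε ≈ -0.904.
|ε| = 0.90 < 1.

inelastic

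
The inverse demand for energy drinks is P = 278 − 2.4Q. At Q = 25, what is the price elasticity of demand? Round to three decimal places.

-3.633

At Q = 25, P = 278 − 2.4(25) = 218.00.
dP/dQ = −2.4, so dQ/dP = 1/(−2.4) = -0.417.
ε = (dQ/dP)(P/Q) = (-0.417)(218.00/25).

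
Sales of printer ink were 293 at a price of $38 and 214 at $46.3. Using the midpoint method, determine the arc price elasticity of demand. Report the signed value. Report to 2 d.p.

-1.58

ΔQ = 214 − 293 = -79; ΔP = 46.3 − 38 = 8.3.
Midpoints: P̄ = 42.15, Q̄ = 253.5.
ε = (ΔQ/ΔP)(P̄/Q̄) = (-79/8.3)(42.15/253.5).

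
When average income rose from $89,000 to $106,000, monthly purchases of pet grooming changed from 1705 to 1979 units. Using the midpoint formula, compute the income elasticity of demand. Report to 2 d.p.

0.85

ΔQ = 274, ΔI = 17000. Midpoints: Ī = 97,500, Q̄ = 1842.0.
ε_I = (ΔQ/ΔI)(Ī/Q̄) = (274/17000)(97500/1842.0).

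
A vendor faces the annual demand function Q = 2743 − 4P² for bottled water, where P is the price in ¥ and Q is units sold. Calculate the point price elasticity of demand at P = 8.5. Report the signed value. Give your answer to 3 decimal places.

At P = 8.5, Q = 2454.
dQ/dP = −8P = -68.
ε = (dQ/dP)(P/Q) = (-68)(8.5/2454).

-0.236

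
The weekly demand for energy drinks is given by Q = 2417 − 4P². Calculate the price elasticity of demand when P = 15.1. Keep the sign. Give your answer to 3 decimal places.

At P = 15.1, Q = 1504.960.
dQ/dP = −8P = -120.800.
ε = (dQ/dP)(P/Q) = (-120.800)(15.1/1504.960).
|ε| > 1, so demand is elastic at this price.

-1.212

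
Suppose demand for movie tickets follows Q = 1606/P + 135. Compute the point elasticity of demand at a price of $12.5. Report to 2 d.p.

At P = 12.5, Q = 263.480.
dQ/dP = −1606/P² = -10.278.
ε = (dQ/dP)(P/Q) = (-10.278)(12.5/263.480).
|ε| < 1, so demand is inelastic at this price.

-0.49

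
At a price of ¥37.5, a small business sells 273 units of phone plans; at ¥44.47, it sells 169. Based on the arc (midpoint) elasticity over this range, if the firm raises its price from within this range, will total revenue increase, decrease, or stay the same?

decrease

Arc ε = (-104/6.97)(40.98/221.0) ≈ -2.767.
|ε| = 2.77 > 1, so demand is elastic. A price rise therefore reduces total revenue.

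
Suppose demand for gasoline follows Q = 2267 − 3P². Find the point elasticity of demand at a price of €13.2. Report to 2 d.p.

-0.60

At P = 13.2, Q = 1744.280.
dQ/dP = −6P = -79.200.
ε = (dQ/dP)(P/Q) = (-79.200)(13.2/1744.280).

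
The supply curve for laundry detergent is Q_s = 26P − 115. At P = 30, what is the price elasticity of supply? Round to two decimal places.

1.17

At P = 30, Q_s = 665.
dQ_s/dP = 26.
ε_s = (dQ_s/dP)(P/Q_s) = (26)(30/665).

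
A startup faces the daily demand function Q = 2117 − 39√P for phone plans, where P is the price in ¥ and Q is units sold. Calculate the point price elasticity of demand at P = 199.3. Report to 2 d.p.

-0.18

At P = 199.3, Q = 1566.423.
dQ/dP = −39/(2√P) = -1.381.
ε = (dQ/dP)(P/Q) = (-1.381)(199.3/1566.423).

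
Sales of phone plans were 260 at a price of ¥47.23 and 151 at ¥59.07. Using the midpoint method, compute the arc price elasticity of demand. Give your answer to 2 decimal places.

ΔQ = 151 − 260 = -109; ΔP = 59.07 − 47.23 = 11.84.
Midpoints: P̄ = 53.15, Q̄ = 205.5.
ε = (ΔQ/ΔP)(P̄/Q̄) = (-109/11.84)(53.15/205.5).

-2.38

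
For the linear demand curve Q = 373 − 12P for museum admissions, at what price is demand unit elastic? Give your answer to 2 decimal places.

For linear demand Q = a − bP, ε = −bP/(a − bP). |ε| = 1 when bP = a − bP, i.e. P = a/(2b).
P = 373/(2·12) = 373/24 = 15.5417.

15.54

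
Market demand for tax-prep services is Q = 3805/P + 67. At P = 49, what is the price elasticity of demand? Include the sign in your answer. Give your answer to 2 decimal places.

At P = 49, Q = 144.653.
dQ/dP = −3805/P² = -1.585.
ε = (dQ/dP)(P/Q) = (-1.585)(49/144.653).
|ε| < 1, so demand is inelastic at this price.

-0.54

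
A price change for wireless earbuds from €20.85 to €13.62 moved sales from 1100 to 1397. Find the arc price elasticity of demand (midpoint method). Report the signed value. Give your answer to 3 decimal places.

-0.567

ΔQ = 1397 − 1100 = 297; ΔP = 13.62 − 20.85 = -7.23.
Midpoints: P̄ = 17.23, Q̄ = 1248.5.
ε = (ΔQ/ΔP)(P̄/Q̄) = (297/-7.23)(17.23/1248.5).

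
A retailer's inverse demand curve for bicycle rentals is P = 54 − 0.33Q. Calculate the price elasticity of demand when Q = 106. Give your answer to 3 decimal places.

At Q = 106, P = 54 − 0.33(106) = 19.02.
dP/dQ = −0.33, so dQ/dP = 1/(−0.33) = -3.030.
ε = (dQ/dP)(P/Q) = (-3.030)(19.02/106).

-0.544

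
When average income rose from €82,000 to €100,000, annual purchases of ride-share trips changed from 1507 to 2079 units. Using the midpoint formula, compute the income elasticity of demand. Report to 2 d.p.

ΔQ = 572, ΔI = 18000. Midpoints: Ī = 91,000, Q̄ = 1793.0.
ε_I = (ΔQ/ΔI)(Ī/Q̄) = (572/18000)(91000/1793.0).

1.61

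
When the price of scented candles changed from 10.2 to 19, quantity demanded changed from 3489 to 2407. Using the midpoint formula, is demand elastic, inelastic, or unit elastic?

inelastic

Arc ε ≈ -0.609.
|ε| = 0.61 < 1.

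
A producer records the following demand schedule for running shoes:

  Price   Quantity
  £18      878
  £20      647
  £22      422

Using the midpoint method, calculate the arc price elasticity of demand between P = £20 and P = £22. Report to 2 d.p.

At P = 20, Q = 647; at P = 22, Q = 422.
ΔQ = -225, ΔP = 2. Midpoints: P̄ = 21.00, Q̄ = 534.5.
ε = (ΔQ/ΔP)(P̄/Q̄) = (-225/2)(21.00/534.5).

-4.42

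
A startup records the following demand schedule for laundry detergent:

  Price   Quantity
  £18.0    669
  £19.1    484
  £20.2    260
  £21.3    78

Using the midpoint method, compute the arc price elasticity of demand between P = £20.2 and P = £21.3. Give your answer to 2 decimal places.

-20.31

At P = 20.2, Q = 260; at P = 21.3, Q = 78.
ΔQ = -182, ΔP = 1.1. Midpoints: P̄ = 20.75, Q̄ = 169.0.
ε = (ΔQ/ΔP)(P̄/Q̄) = (-182/1.1)(20.75/169.0).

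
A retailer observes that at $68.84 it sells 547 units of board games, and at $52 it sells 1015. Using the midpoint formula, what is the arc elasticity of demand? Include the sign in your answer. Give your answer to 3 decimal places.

ΔQ = 1015 − 547 = 468; ΔP = 52 − 68.84 = -16.84.
Midpoints: P̄ = 60.42, Q̄ = 781.0.
ε = (ΔQ/ΔP)(P̄/Q̄) = (468/-16.84)(60.42/781.0).

-2.150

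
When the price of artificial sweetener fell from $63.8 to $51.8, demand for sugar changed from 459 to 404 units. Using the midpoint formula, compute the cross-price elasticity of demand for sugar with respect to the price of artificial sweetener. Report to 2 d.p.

ΔQ_x = 404 − 459 = -55; ΔP_y = 51.8 − 63.8 = -12.
Midpoints: P̄_y = 57.80, Q̄_x = 431.5.
ε_xy = (ΔQ_x/ΔP_y)(P̄_y/Q̄_x) = (-55/-12)(57.80/431.5).
ε_xy > 0, so the goods are substitutes.

0.61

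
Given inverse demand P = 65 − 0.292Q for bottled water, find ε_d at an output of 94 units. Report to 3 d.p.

-1.368

At Q = 94, P = 65 − 0.292(94) = 37.55.
dP/dQ = −0.292, so dQ/dP = 1/(−0.292) = -3.425.
ε = (dQ/dP)(P/Q) = (-3.425)(37.55/94).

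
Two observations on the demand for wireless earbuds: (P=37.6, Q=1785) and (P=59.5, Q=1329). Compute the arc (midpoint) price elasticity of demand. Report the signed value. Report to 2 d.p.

ΔQ = 1329 − 1785 = -456; ΔP = 59.5 − 37.6 = 21.9.
Midpoints: P̄ = 48.55, Q̄ = 1557.0.
ε = (ΔQ/ΔP)(P̄/Q̄) = (-456/21.9)(48.55/1557.0).

-0.65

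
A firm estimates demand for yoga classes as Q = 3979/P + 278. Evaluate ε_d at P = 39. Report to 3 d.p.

At P = 39, Q = 380.026.
dQ/dP = −3979/P² = -2.616.
ε = (dQ/dP)(P/Q) = (-2.616)(39/380.026).

-0.268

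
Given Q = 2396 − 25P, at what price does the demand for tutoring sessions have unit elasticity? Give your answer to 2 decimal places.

47.92

For linear demand Q = a − bP, ε = −bP/(a − bP). |ε| = 1 when bP = a − bP, i.e. P = a/(2b).
P = 2396/(2·25) = 2396/50 = 47.9200.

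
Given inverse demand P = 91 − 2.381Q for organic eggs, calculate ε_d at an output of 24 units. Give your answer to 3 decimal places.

-0.592

At Q = 24, P = 91 − 2.381(24) = 33.86.
dP/dQ = −2.381, so dQ/dP = 1/(−2.381) = -0.420.
ε = (dQ/dP)(P/Q) = (-0.420)(33.86/24).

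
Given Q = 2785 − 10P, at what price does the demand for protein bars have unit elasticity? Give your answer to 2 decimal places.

For linear demand Q = a − bP, ε = −bP/(a − bP). |ε| = 1 when bP = a − bP, i.e. P = a/(2b).
P = 2785/(2·10) = 2785/20 = 139.2500.

139.25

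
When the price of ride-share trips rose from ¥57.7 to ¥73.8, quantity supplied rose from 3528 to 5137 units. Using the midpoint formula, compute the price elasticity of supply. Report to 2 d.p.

1.52

ΔQ = 5137 − 3528 = 1609; ΔP = 73.8 − 57.7 = 16.1.
Midpoints: P̄ = 65.75, Q̄ = 4332.5.
ε_s = (ΔQ/ΔP)(P̄/Q̄) = (1609/16.1)(65.75/4332.5).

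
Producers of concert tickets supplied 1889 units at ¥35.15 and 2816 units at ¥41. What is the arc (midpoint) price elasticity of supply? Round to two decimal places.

2.56

ΔQ = 2816 − 1889 = 927; ΔP = 41 − 35.15 = 5.85.
Midpoints: P̄ = 38.08, Q̄ = 2352.5.
ε_s = (ΔQ/ΔP)(P̄/Q̄) = (927/5.85)(38.08/2352.5).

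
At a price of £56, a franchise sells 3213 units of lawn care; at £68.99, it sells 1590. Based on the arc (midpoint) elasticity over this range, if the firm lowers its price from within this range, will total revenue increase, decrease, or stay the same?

increase

Arc ε = (-1623/12.99)(62.49/2401.5) ≈ -3.251.
|ε| = 3.25 > 1, so demand is elastic. A price cut therefore raises total revenue.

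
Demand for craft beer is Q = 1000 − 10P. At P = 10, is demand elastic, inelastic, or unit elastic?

Q = 900, dQ/dP = -10.
ε = (dQ/dP)(P/Q) ≈ -0.111.
|ε| = 0.11 < 1.

inelastic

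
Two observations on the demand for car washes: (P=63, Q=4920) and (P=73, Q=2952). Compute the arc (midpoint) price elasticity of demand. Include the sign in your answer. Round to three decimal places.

-3.400

ΔQ = 2952 − 4920 = -1968; ΔP = 73 − 63 = 10.
Midpoints: P̄ = 68.00, Q̄ = 3936.0.
ε = (ΔQ/ΔP)(P̄/Q̄) = (-1968/10)(68.00/3936.0).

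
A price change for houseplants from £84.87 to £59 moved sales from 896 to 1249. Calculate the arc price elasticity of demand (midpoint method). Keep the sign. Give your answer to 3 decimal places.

ΔQ = 1249 − 896 = 353; ΔP = 59 − 84.87 = -25.87.
Midpoints: P̄ = 71.94, Q̄ = 1072.5.
ε = (ΔQ/ΔP)(P̄/Q̄) = (353/-25.87)(71.94/1072.5).

-0.915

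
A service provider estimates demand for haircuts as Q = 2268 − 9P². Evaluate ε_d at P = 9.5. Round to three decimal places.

At P = 9.5, Q = 1455.750.
dQ/dP = −18P = -171.
ε = (dQ/dP)(P/Q) = (-171)(9.5/1455.750).
|ε| > 1, so demand is elastic at this price.

-1.116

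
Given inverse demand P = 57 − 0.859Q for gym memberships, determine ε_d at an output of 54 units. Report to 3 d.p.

-0.229

At Q = 54, P = 57 − 0.859(54) = 10.61.
dP/dQ = −0.859, so dQ/dP = 1/(−0.859) = -1.164.
ε = (dQ/dP)(P/Q) = (-1.164)(10.61/54).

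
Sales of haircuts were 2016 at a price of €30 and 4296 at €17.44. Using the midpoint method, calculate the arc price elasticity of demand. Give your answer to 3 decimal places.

-1.364

ΔQ = 4296 − 2016 = 2280; ΔP = 17.44 − 30 = -12.56.
Midpoints: P̄ = 23.72, Q̄ = 3156.0.
ε = (ΔQ/ΔP)(P̄/Q̄) = (2280/-12.56)(23.72/3156.0).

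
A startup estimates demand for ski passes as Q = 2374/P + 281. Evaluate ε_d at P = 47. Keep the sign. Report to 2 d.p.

-0.15

At P = 47, Q = 331.511.
dQ/dP = −2374/P² = -1.075.
ε = (dQ/dP)(P/Q) = (-1.075)(47/331.511).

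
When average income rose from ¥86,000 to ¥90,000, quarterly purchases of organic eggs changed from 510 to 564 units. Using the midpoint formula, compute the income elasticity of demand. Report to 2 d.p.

2.21

ΔQ = 54, ΔI = 4000. Midpoints: Ī = 88,000, Q̄ = 537.0.
ε_I = (ΔQ/ΔI)(Ī/Q̄) = (54/4000)(88000/537.0).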